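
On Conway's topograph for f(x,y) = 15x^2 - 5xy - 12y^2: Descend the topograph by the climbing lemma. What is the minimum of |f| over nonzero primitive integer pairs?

descent: ρ → (-12,5,15)  [lands on river]
river: ρ → (15,25,-2)
river: ρ → (-2,27,2)
river: ρ → (2,25,-15)
river: ρ → (-15,5,12)
river: ρ → (12,19,-8)
river: ρ → (-8,13,18)
river: ρ → (18,23,-3)
river: ρ → (-3,25,10)
river: ρ → (10,15,-13)
river: ρ → (-13,11,12)
river: ρ → (12,13,-12)
river: ρ → (-12,11,13)
river: ρ → (13,15,-10)
river: ρ → (-10,25,3)
river: ρ → (3,23,-18)
river: ρ → (-18,13,8)
river: ρ → (8,19,-12)
closes: descent 1, river 18
min |a| on river = 2

2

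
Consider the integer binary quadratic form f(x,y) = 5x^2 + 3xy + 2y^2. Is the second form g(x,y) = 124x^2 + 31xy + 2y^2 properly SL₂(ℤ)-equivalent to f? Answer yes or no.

D₁ = -31, D₂ = -31
f: flip: (5,3,2)→(2,-3,5)
f: translate: b→1 (≡-3 mod 4), so (2,-3,5)→(2,1,4)
f: reduced (well bottom): (2,1,4) with a≤c, −a<b≤a
g: flip: (124,31,2)→(2,-31,124)
g: translate: b→1 (≡-31 mod 4), so (2,-31,124)→(2,1,4)
g: reduced (well bottom): (2,1,4) with a≤c, −a<b≤a
reduced forms (2, 1, 4) vs (2, 1, 4) ⇒ equivalent

yes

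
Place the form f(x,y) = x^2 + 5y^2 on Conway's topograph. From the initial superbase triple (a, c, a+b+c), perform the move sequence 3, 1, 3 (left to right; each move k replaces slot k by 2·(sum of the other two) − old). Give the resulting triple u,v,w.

start (1,5,6) = (f(1,0),f(0,1),f(1,1))
replace slot 3: 2·(1+5) − 6 = 6 → (1,5,6)
replace slot 1: 2·(5+6) − 1 = 21 → (21,5,6)
replace slot 3: 2·(21+5) − 6 = 46 → (21,5,46)

21,5,46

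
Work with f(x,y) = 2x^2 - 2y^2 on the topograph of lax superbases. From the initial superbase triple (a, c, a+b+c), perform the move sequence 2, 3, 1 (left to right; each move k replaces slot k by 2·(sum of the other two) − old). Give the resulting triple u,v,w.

start (2,-2,0) = (f(1,0),f(0,1),f(1,1))
replace slot 2: 2·(2+0) − (-2) = 6 → (2,6,0)
replace slot 3: 2·(2+6) − 0 = 16 → (2,6,16)
replace slot 1: 2·(6+16) − 2 = 42 → (42,6,16)

42,6,16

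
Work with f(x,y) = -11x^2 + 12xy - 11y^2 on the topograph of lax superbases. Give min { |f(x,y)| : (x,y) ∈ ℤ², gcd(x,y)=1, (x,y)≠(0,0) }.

translate: b→10 (≡-12 mod 22), so (11,-12,11)→(11,10,10)
flip: (11,10,10)→(10,-10,11)
translate: b→10 (≡-10 mod 20), so (10,-10,11)→(10,10,11)
reduced (well bottom): (10,10,11) with a≤c, −a<b≤a
well minimum |f| = |-10| = 10 (negative-definite)

10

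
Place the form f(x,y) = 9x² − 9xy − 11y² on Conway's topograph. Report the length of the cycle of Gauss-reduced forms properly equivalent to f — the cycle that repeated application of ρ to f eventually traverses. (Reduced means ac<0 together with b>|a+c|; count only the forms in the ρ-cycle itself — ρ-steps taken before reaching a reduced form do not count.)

D = 477, ⌊√D⌋ = 21
descent: ρ → (-11,9,9)  [lands on river]
river: ρ → (9,9,-11)
river: ρ → (-11,13,7)
river: ρ → (7,15,-9)
river: ρ → (-9,21,1)
river: ρ → (1,21,-9)
river: ρ → (-9,15,7)
river: ρ → (7,13,-11)
ρ-cycle length = 8 (tail of 1 descent step not counted)

8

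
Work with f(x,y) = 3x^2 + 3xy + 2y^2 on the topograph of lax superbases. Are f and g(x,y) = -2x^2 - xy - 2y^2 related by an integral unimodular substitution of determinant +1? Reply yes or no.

D₁ = -15, D₂ = -15
f: flip: (3,3,2)→(2,-3,3)
f: translate: b→1 (≡-3 mod 4), so (2,-3,3)→(2,1,2)
f: reduced (well bottom): (2,1,2) with a≤c, −a<b≤a
g is negative-definite; reduce −g:
−g: reduced (well bottom): (2,1,2) with a≤c, −a<b≤a
flip sign back: reduced form of g is (-2,-1,-2)
reduced forms (2, 1, 2) vs (-2, -1, -2) ⇒ inequivalent

no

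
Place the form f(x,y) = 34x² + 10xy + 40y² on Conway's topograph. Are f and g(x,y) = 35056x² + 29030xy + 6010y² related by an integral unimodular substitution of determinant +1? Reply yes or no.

D₁ = -5340, D₂ = -5340
f: reduced (well bottom): (34,10,40) with a≤c, −a<b≤a
g: flip: (35056,29030,6010)→(6010,-29030,35056)
g: translate: b→-4990 (≡-29030 mod 12020), so (6010,-29030,35056)→(6010,-4990,1036)
g: flip: (6010,-4990,1036)→(1036,4990,6010)
g: translate: b→846 (≡4990 mod 2072), so (1036,4990,6010)→(1036,846,174)
g: flip: (1036,846,174)→(174,-846,1036)
g: translate: b→-150 (≡-846 mod 348), so (174,-846,1036)→(174,-150,40)
g: flip: (174,-150,40)→(40,150,174)
g: translate: b→-10 (≡150 mod 80), so (40,150,174)→(40,-10,34)
g: flip: (40,-10,34)→(34,10,40)
g: reduced (well bottom): (34,10,40) with a≤c, −a<b≤a
reduced forms (34, 10, 40) vs (34, 10, 40) ⇒ equivalent

yes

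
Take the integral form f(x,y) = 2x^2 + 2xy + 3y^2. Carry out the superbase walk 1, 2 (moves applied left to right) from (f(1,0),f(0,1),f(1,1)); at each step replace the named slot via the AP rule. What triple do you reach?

start (2,3,7) = (f(1,0),f(0,1),f(1,1))
replace slot 1: 2·(3+7) − 2 = 18 → (18,3,7)
replace slot 2: 2·(18+7) − 3 = 47 → (18,47,7)

18,47,7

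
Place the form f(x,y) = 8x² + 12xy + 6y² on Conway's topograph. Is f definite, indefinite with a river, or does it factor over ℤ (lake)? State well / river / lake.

D = b²−4ac = 12² − 4·8·6 = -48
D < 0 ⇒ definite ⇒ every region one sign ⇒ single well

well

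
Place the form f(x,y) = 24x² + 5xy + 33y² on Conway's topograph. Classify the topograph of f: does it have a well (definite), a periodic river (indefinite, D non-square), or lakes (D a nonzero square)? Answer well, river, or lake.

D = b²−4ac = 5² − 4·24·33 = -3143
D < 0 ⇒ definite ⇒ every region one sign ⇒ single well

well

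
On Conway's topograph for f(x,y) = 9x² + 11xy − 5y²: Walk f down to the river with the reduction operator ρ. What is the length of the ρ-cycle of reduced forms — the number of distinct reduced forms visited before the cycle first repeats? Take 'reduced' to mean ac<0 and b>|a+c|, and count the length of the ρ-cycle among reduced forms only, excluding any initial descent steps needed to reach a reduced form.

D = 301, ⌊√D⌋ = 17
river: ρ → (-5,9,11)
river: ρ → (11,13,-3)
river: ρ → (-3,17,1)
river: ρ → (1,17,-3)
river: ρ → (-3,13,11)
river: ρ → (11,9,-5)
river: ρ → (-5,11,9)
river: ρ → (9,7,-7)
river: ρ → (-7,7,9)
river: ρ → (9,11,-5)
ρ-cycle length = 10 (tail of 0 descent steps not counted)

10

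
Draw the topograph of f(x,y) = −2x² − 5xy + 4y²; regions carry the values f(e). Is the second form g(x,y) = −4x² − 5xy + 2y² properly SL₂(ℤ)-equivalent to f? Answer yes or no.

D₁ = 57, D₂ = 57
river cycle of f (length 6): (4, 5, -2), (-2, 7, 1), (1, 7, -2), (-2, 5, 4), (4, 3, -3), (-3, 3, 4)
river cycle of g (length 6): (2, 5, -4), (-4, 3, 3), (3, 3, -4), (-4, 5, 2), (2, 7, -1), (-1, 7, 2)
cycles differ ⇒ inequivalent

no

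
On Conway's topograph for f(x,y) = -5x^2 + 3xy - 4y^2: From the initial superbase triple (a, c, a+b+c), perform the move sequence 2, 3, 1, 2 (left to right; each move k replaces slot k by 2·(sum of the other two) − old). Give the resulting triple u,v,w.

start (-5,-4,-6) = (f(1,0),f(0,1),f(1,1))
replace slot 2: 2·((-5)+(-6)) − (-4) = -18 → (-5,-18,-6)
replace slot 3: 2·((-5)+(-18)) − (-6) = -40 → (-5,-18,-40)
replace slot 1: 2·((-18)+(-40)) − (-5) = -111 → (-111,-18,-40)
replace slot 2: 2·((-111)+(-40)) − (-18) = -284 → (-111,-284,-40)

-111,-284,-40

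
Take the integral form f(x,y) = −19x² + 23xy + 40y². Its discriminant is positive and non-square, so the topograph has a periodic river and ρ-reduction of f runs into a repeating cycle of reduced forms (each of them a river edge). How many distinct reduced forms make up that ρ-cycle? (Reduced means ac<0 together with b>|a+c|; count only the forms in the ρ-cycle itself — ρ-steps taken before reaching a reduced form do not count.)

D = 3569, ⌊√D⌋ = 59
river: ρ → (40,57,-2)
river: ρ → (-2,59,11)
river: ρ → (11,51,-22)
river: ρ → (-22,37,25)
river: ρ → (25,13,-34)
river: ρ → (-34,55,4)
river: ρ → (4,57,-20)
river: ρ → (-20,23,38)
river: ρ → (38,53,-5)
river: ρ → (-5,57,16)
river: ρ → (16,39,-32)
river: ρ → (-32,25,23)
river: ρ → (23,21,-34)
river: ρ → (-34,47,10)
river: ρ → (10,53,-19)
river: ρ → (-19,23,40)
ρ-cycle length = 16 (tail of 0 descent steps not counted)

16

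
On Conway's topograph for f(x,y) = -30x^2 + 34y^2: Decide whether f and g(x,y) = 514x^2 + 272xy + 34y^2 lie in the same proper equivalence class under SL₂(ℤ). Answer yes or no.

D₁ = 4080, D₂ = 4080
river cycle of f (length 2): (-30, 60, 4), (4, 60, -30)
river cycle of g (length 2): (-30, 60, 4), (4, 60, -30)
cycles coincide ⇒ equivalent

yes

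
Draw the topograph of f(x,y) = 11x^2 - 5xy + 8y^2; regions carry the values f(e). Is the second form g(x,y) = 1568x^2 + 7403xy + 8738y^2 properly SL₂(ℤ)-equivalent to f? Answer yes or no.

D₁ = -327, D₂ = -327
f: flip: (11,-5,8)→(8,5,11)
f: reduced (well bottom): (8,5,11) with a≤c, −a<b≤a
g: translate: b→1131 (≡7403 mod 3136), so (1568,7403,8738)→(1568,1131,204)
g: flip: (1568,1131,204)→(204,-1131,1568)
g: translate: b→93 (≡-1131 mod 408), so (204,-1131,1568)→(204,93,11)
g: flip: (204,93,11)→(11,-93,204)
g: translate: b→-5 (≡-93 mod 22), so (11,-93,204)→(11,-5,8)
g: flip: (11,-5,8)→(8,5,11)
g: reduced (well bottom): (8,5,11) with a≤c, −a<b≤a
reduced forms (8, 5, 11) vs (8, 5, 11) ⇒ equivalent

yes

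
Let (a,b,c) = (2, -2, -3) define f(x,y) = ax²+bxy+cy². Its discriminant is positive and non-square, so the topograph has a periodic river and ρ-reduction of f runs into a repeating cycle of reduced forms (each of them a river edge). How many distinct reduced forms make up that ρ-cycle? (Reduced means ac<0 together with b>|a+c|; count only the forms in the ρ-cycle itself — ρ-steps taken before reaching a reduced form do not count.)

D = 28, ⌊√D⌋ = 5
descent: ρ → (-3,2,2)  [lands on river]
river: ρ → (2,2,-3)
river: ρ → (-3,4,1)
river: ρ → (1,4,-3)
ρ-cycle length = 4 (tail of 1 descent step not counted)

4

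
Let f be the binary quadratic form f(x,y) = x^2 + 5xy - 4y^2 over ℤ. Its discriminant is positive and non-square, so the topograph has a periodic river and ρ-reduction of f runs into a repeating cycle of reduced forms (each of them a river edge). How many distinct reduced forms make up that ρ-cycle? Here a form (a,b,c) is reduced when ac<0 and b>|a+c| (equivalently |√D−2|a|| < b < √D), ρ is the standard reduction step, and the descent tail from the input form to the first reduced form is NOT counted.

D = 41, ⌊√D⌋ = 6
river: ρ → (-4,3,2)
river: ρ → (2,5,-2)
river: ρ → (-2,3,4)
river: ρ → (4,5,-1)
river: ρ → (-1,5,4)
river: ρ → (4,3,-2)
river: ρ → (-2,5,2)
river: ρ → (2,3,-4)
river: ρ → (-4,5,1)
river: ρ → (1,5,-4)
ρ-cycle length = 10 (tail of 0 descent steps not counted)

10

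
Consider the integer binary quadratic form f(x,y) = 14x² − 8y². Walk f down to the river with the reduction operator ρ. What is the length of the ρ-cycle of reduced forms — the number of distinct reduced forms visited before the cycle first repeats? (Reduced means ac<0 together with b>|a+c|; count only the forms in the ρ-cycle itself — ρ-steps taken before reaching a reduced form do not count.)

D = 448, ⌊√D⌋ = 21
descent: ρ → (-8,16,6)  [lands on river]
river: ρ → (6,20,-2)
river: ρ → (-2,20,6)
river: ρ → (6,16,-8)
ρ-cycle length = 4 (tail of 1 descent step not counted)

4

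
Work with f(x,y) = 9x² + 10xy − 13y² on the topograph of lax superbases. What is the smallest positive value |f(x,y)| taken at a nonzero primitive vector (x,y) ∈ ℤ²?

river: ρ → (-13,16,6)
river: ρ → (6,20,-7)
river: ρ → (-7,22,3)
river: ρ → (3,20,-14)
river: ρ → (-14,8,9)
river: ρ → (9,10,-13)
closes: descent 0, river 6
min |a| on river = 3

3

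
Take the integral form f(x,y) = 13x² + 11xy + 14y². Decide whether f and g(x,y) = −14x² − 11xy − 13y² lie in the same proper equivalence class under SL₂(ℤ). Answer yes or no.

D₁ = -607, D₂ = -607
f: reduced (well bottom): (13,11,14) with a≤c, −a<b≤a
g is negative-definite; reduce −g:
−g: flip: (14,11,13)→(13,-11,14)
−g: reduced (well bottom): (13,-11,14) with a≤c, −a<b≤a
flip sign back: reduced form of g is (-13,11,-14)
reduced forms (13, 11, 14) vs (-13, 11, -14) ⇒ inequivalent

no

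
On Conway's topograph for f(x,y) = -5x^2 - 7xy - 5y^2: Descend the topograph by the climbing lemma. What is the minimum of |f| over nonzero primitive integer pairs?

translate: b→-3 (≡7 mod 10), so (5,7,5)→(5,-3,3)
flip: (5,-3,3)→(3,3,5)
reduced (well bottom): (3,3,5) with a≤c, −a<b≤a
well minimum |f| = |-3| = 3 (negative-definite)

3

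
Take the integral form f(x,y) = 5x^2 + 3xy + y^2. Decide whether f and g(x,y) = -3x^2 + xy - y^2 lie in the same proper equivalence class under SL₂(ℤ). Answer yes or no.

D₁ = -11, D₂ = -11
f: flip: (5,3,1)→(1,-3,5)
f: translate: b→1 (≡-3 mod 2), so (1,-3,5)→(1,1,3)
f: reduced (well bottom): (1,1,3) with a≤c, −a<b≤a
g is negative-definite; reduce −g:
−g: flip: (3,-1,1)→(1,1,3)
−g: reduced (well bottom): (1,1,3) with a≤c, −a<b≤a
flip sign back: reduced form of g is (-1,-1,-3)
reduced forms (1, 1, 3) vs (-1, -1, -3) ⇒ inequivalent

no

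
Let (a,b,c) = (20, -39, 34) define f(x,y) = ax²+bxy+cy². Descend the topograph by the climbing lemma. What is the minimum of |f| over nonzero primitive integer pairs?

translate: b→1 (≡-39 mod 40), so (20,-39,34)→(20,1,15)
flip: (20,1,15)→(15,-1,20)
reduced (well bottom): (15,-1,20) with a≤c, −a<b≤a
well minimum = a = 15

15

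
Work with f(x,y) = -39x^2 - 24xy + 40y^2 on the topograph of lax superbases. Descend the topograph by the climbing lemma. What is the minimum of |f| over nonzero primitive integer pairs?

descent: ρ → (40,24,-39)  [lands on river]
river: ρ → (-39,54,25)
river: ρ → (25,46,-47)
river: ρ → (-47,48,24)
river: ρ → (24,48,-47)
river: ρ → (-47,46,25)
river: ρ → (25,54,-39)
river: ρ → (-39,24,40)
river: ρ → (40,56,-23)
river: ρ → (-23,82,1)
river: ρ → (1,82,-23)
river: ρ → (-23,56,40)
closes: descent 1, river 12
min |a| on river = 1

1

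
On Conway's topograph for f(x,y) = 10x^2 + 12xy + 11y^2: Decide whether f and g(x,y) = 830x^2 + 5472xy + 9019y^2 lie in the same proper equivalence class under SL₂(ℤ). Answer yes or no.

D₁ = -296, D₂ = -296
f: translate: b→-8 (≡12 mod 20), so (10,12,11)→(10,-8,9)
f: flip: (10,-8,9)→(9,8,10)
f: reduced (well bottom): (9,8,10) with a≤c, −a<b≤a
g: translate: b→492 (≡5472 mod 1660), so (830,5472,9019)→(830,492,73)
g: flip: (830,492,73)→(73,-492,830)
g: translate: b→-54 (≡-492 mod 146), so (73,-492,830)→(73,-54,11)
g: flip: (73,-54,11)→(11,54,73)
g: translate: b→10 (≡54 mod 22), so (11,54,73)→(11,10,9)
g: flip: (11,10,9)→(9,-10,11)
g: translate: b→8 (≡-10 mod 18), so (9,-10,11)→(9,8,10)
g: reduced (well bottom): (9,8,10) with a≤c, −a<b≤a
reduced forms (9, 8, 10) vs (9, 8, 10) ⇒ equivalent

yes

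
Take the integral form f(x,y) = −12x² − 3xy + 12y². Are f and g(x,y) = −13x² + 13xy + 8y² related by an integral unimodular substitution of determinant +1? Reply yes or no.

D₁ = 585, D₂ = 585
river cycle of f (length 6): (12, 3, -12), (-12, 21, 3), (3, 21, -12), (-12, 3, 12), (12, 21, -3), (-3, 21, 12)
river cycle of g (length 10): (8, 19, -7), (-7, 23, 2), (2, 21, -18), (-18, 15, 5), (5, 15, -18), (-18, 21, 2), (2, 23, -7), (-7, 19, 8), (8, 13, -13), (-13, 13, 8)
cycles differ ⇒ inequivalent

no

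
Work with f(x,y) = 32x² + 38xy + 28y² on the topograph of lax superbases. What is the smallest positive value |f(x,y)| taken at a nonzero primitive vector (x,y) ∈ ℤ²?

translate: b→-26 (≡38 mod 64), so (32,38,28)→(32,-26,22)
flip: (32,-26,22)→(22,26,32)
translate: b→-18 (≡26 mod 44), so (22,26,32)→(22,-18,28)
reduced (well bottom): (22,-18,28) with a≤c, −a<b≤a
well minimum = a = 22

22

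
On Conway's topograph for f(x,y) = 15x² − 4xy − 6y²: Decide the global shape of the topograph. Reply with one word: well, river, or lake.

D = b²−4ac = (-4)² − 4·15·(-6) = 376
D > 0 non-square ⇒ indefinite ⇒ periodic river

river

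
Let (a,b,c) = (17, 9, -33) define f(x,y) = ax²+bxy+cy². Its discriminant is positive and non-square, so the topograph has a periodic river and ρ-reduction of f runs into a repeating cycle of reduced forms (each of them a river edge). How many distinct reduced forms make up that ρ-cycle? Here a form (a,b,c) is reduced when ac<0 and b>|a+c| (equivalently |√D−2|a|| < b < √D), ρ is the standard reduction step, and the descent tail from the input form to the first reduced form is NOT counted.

D = 2325, ⌊√D⌋ = 48
descent: ρ → (-33,-9,17)
descent: ρ → (17,43,-7)  [lands on river]
river: ρ → (-7,41,23)
river: ρ → (23,5,-25)
river: ρ → (-25,45,3)
river: ρ → (3,45,-25)
river: ρ → (-25,5,23)
river: ρ → (23,41,-7)
river: ρ → (-7,43,17)
river: ρ → (17,25,-25)
river: ρ → (-25,25,17)
ρ-cycle length = 10 (tail of 2 descent steps not counted)

10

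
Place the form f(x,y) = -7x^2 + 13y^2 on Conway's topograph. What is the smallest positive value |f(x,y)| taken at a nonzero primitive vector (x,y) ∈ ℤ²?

descent: ρ → (13,0,-7)
descent: ρ → (-7,14,6)  [lands on river]
river: ρ → (6,10,-11)
river: ρ → (-11,12,5)
river: ρ → (5,18,-2)
river: ρ → (-2,18,5)
river: ρ → (5,12,-11)
river: ρ → (-11,10,6)
river: ρ → (6,14,-7)
closes: descent 2, river 8
min |a| on river = 2

2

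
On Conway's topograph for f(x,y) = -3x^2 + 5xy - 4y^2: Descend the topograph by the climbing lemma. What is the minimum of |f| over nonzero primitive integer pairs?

translate: b→1 (≡-5 mod 6), so (3,-5,4)→(3,1,2)
flip: (3,1,2)→(2,-1,3)
reduced (well bottom): (2,-1,3) with a≤c, −a<b≤a
well minimum |f| = |-2| = 2 (negative-definite)

2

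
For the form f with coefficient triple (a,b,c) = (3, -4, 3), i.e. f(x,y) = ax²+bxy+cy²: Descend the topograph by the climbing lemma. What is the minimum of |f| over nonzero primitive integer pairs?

translate: b→2 (≡-4 mod 6), so (3,-4,3)→(3,2,2)
flip: (3,2,2)→(2,-2,3)
translate: b→2 (≡-2 mod 4), so (2,-2,3)→(2,2,3)
reduced (well bottom): (2,2,3) with a≤c, −a<b≤a
well minimum = a = 2

2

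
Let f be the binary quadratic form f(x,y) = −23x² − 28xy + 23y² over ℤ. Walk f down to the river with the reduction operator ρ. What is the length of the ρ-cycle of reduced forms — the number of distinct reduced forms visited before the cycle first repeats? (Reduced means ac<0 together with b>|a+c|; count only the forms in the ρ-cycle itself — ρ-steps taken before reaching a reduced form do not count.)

D = 2900, ⌊√D⌋ = 53
descent: ρ → (23,28,-23)  [lands on river]
river: ρ → (-23,18,28)
river: ρ → (28,38,-13)
river: ρ → (-13,40,25)
river: ρ → (25,10,-28)
river: ρ → (-28,46,7)
river: ρ → (7,52,-7)
river: ρ → (-7,46,28)
river: ρ → (28,10,-25)
river: ρ → (-25,40,13)
river: ρ → (13,38,-28)
river: ρ → (-28,18,23)
ρ-cycle length = 12 (tail of 1 descent step not counted)

12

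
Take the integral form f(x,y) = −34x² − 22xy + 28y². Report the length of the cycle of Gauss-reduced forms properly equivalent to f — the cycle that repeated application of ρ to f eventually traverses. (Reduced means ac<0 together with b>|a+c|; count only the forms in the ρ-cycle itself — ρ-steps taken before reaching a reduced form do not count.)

D = 4292, ⌊√D⌋ = 65
descent: ρ → (28,22,-34)  [lands on river]
river: ρ → (-34,46,16)
river: ρ → (16,50,-28)
river: ρ → (-28,62,4)
river: ρ → (4,58,-58)
river: ρ → (-58,58,4)
river: ρ → (4,62,-28)
river: ρ → (-28,50,16)
river: ρ → (16,46,-34)
river: ρ → (-34,22,28)
river: ρ → (28,34,-28)
river: ρ → (-28,22,34)
river: ρ → (34,46,-16)
river: ρ → (-16,50,28)
river: ρ → (28,62,-4)
river: ρ → (-4,58,58)
river: ρ → (58,58,-4)
river: ρ → (-4,62,28)
river: ρ → (28,50,-16)
river: ρ → (-16,46,34)
river: ρ → (34,22,-28)
river: ρ → (-28,34,28)
ρ-cycle length = 22 (tail of 1 descent step not counted)

22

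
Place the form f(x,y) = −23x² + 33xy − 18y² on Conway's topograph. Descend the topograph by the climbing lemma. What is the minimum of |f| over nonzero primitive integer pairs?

translate: b→13 (≡-33 mod 46), so (23,-33,18)→(23,13,8)
flip: (23,13,8)→(8,-13,23)
translate: b→3 (≡-13 mod 16), so (8,-13,23)→(8,3,18)
reduced (well bottom): (8,3,18) with a≤c, −a<b≤a
well minimum |f| = |-8| = 8 (negative-definite)

8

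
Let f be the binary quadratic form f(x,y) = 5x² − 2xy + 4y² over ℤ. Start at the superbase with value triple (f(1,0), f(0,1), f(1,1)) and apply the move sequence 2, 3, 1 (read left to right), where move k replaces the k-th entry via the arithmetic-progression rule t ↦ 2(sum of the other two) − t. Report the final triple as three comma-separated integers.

start (5,4,7) = (f(1,0),f(0,1),f(1,1))
replace slot 2: 2·(5+7) − 4 = 20 → (5,20,7)
replace slot 3: 2·(5+20) − 7 = 43 → (5,20,43)
replace slot 1: 2·(20+43) − 5 = 121 → (121,20,43)

121,20,43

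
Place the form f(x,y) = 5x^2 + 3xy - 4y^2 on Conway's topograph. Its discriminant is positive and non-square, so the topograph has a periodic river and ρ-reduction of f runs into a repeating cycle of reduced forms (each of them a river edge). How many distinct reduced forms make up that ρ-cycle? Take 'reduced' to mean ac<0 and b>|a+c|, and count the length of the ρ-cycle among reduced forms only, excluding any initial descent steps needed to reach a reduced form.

D = 89, ⌊√D⌋ = 9
river: ρ → (-4,5,4)
river: ρ → (4,3,-5)
river: ρ → (-5,7,2)
river: ρ → (2,9,-1)
river: ρ → (-1,9,2)
river: ρ → (2,7,-5)
river: ρ → (-5,3,4)
river: ρ → (4,5,-4)
river: ρ → (-4,3,5)
river: ρ → (5,7,-2)
river: ρ → (-2,9,1)
river: ρ → (1,9,-2)
river: ρ → (-2,7,5)
river: ρ → (5,3,-4)
ρ-cycle length = 14 (tail of 0 descent steps not counted)

14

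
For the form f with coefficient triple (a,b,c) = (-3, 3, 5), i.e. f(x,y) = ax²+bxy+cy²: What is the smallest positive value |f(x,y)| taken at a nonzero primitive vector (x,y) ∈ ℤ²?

river: ρ → (5,7,-1)
river: ρ → (-1,7,5)
river: ρ → (5,3,-3)
river: ρ → (-3,3,5)
closes: descent 0, river 4
min |a| on river = 1

1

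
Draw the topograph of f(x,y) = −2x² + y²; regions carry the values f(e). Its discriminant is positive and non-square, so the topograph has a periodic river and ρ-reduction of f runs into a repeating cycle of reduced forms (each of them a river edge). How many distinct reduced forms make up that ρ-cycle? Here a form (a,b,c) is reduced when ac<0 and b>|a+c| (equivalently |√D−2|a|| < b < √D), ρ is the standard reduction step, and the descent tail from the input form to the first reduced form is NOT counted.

D = 8, ⌊√D⌋ = 2
descent: ρ → (1,2,-1)  [lands on river]
river: ρ → (-1,2,1)
ρ-cycle length = 2 (tail of 1 descent step not counted)

2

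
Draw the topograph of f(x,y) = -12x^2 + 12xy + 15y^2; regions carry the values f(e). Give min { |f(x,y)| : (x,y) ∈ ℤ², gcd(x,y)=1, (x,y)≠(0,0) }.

river: ρ → (15,18,-9)
river: ρ → (-9,18,15)
river: ρ → (15,12,-12)
river: ρ → (-12,12,15)
closes: descent 0, river 4
min |a| on river = 9

9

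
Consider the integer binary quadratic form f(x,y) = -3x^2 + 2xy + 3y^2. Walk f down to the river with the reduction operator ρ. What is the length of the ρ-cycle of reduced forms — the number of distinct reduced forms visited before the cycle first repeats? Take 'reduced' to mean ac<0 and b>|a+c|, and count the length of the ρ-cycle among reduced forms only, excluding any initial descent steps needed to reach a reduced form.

D = 40, ⌊√D⌋ = 6
river: ρ → (3,4,-2)
river: ρ → (-2,4,3)
river: ρ → (3,2,-3)
river: ρ → (-3,4,2)
river: ρ → (2,4,-3)
river: ρ → (-3,2,3)
ρ-cycle length = 6 (tail of 0 descent steps not counted)

6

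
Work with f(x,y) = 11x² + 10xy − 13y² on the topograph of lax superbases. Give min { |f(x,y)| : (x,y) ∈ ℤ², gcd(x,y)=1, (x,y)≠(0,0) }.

river: ρ → (-13,16,8)
river: ρ → (8,16,-13)
river: ρ → (-13,10,11)
river: ρ → (11,12,-12)
river: ρ → (-12,12,11)
river: ρ → (11,10,-13)
closes: descent 0, river 6
min |a| on river = 8

8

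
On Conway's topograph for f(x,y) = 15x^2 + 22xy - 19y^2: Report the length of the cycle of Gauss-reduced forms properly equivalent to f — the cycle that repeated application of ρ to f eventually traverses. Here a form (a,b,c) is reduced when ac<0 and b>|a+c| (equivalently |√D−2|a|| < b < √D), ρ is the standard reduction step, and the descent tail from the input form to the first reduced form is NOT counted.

D = 1624, ⌊√D⌋ = 40
river: ρ → (-19,16,18)
river: ρ → (18,20,-17)
river: ρ → (-17,14,21)
river: ρ → (21,28,-10)
river: ρ → (-10,32,15)
river: ρ → (15,28,-14)
river: ρ → (-14,28,15)
river: ρ → (15,32,-10)
river: ρ → (-10,28,21)
river: ρ → (21,14,-17)
river: ρ → (-17,20,18)
river: ρ → (18,16,-19)
river: ρ → (-19,22,15)
river: ρ → (15,38,-3)
river: ρ → (-3,40,2)
river: ρ → (2,40,-3)
river: ρ → (-3,38,15)
river: ρ → (15,22,-19)
ρ-cycle length = 18 (tail of 0 descent steps not counted)

18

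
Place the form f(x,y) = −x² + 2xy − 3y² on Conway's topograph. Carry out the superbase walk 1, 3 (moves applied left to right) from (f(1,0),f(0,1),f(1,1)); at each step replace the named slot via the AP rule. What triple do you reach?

start (-1,-3,-2) = (f(1,0),f(0,1),f(1,1))
replace slot 1: 2·((-3)+(-2)) − (-1) = -9 → (-9,-3,-2)
replace slot 3: 2·((-9)+(-3)) − (-2) = -22 → (-9,-3,-22)

-9,-3,-22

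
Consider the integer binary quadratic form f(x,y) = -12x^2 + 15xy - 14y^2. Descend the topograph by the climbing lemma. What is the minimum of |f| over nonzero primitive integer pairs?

translate: b→9 (≡-15 mod 24), so (12,-15,14)→(12,9,11)
flip: (12,9,11)→(11,-9,12)
reduced (well bottom): (11,-9,12) with a≤c, −a<b≤a
well minimum |f| = |-11| = 11 (negative-definite)

11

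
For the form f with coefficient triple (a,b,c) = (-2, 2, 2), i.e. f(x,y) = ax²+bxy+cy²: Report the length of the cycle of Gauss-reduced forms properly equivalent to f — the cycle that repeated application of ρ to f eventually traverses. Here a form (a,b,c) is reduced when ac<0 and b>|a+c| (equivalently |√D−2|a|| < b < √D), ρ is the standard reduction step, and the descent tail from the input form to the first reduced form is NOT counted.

D = 20, ⌊√D⌋ = 4
river: ρ → (2,2,-2)
river: ρ → (-2,2,2)
ρ-cycle length = 2 (tail of 0 descent steps not counted)

2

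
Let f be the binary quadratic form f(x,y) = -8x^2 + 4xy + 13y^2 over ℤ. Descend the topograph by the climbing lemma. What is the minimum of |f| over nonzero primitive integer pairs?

descent: ρ → (13,-4,-8)
descent: ρ → (-8,20,1)  [lands on river]
river: ρ → (1,20,-8)
river: ρ → (-8,12,9)
river: ρ → (9,6,-11)
river: ρ → (-11,16,4)
river: ρ → (4,16,-11)
river: ρ → (-11,6,9)
river: ρ → (9,12,-8)
closes: descent 2, river 8
min |a| on river = 1

1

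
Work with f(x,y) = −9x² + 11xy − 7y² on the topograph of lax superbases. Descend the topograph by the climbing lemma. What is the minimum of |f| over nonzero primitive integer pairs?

translate: b→7 (≡-11 mod 18), so (9,-11,7)→(9,7,5)
flip: (9,7,5)→(5,-7,9)
translate: b→3 (≡-7 mod 10), so (5,-7,9)→(5,3,7)
reduced (well bottom): (5,3,7) with a≤c, −a<b≤a
well minimum |f| = |-5| = 5 (negative-definite)

5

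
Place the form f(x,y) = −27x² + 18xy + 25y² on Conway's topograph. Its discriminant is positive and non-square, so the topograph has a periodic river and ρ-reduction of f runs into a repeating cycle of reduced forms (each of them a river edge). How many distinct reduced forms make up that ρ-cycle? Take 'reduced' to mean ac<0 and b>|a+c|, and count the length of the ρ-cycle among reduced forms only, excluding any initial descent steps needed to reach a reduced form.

D = 3024, ⌊√D⌋ = 54
river: ρ → (25,32,-20)
river: ρ → (-20,48,9)
river: ρ → (9,42,-35)
river: ρ → (-35,28,16)
river: ρ → (16,36,-27)
river: ρ → (-27,18,25)
ρ-cycle length = 6 (tail of 0 descent steps not counted)

6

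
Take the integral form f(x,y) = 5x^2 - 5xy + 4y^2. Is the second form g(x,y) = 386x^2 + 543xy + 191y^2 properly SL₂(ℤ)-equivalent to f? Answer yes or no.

D₁ = -55, D₂ = -55
f: translate: b→5 (≡-5 mod 10), so (5,-5,4)→(5,5,4)
f: flip: (5,5,4)→(4,-5,5)
f: translate: b→3 (≡-5 mod 8), so (4,-5,5)→(4,3,4)
f: reduced (well bottom): (4,3,4) with a≤c, −a<b≤a
g: translate: b→-229 (≡543 mod 772), so (386,543,191)→(386,-229,34)
g: flip: (386,-229,34)→(34,229,386)
g: translate: b→25 (≡229 mod 68), so (34,229,386)→(34,25,5)
g: flip: (34,25,5)→(5,-25,34)
g: translate: b→5 (≡-25 mod 10), so (5,-25,34)→(5,5,4)
g: flip: (5,5,4)→(4,-5,5)
g: translate: b→3 (≡-5 mod 8), so (4,-5,5)→(4,3,4)
g: reduced (well bottom): (4,3,4) with a≤c, −a<b≤a
reduced forms (4, 3, 4) vs (4, 3, 4) ⇒ equivalent

yes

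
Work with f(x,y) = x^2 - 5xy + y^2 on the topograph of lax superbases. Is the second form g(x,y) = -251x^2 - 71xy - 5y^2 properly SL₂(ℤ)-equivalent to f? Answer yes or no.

D₁ = 21, D₂ = 21
river cycle of f (length 2): (1, 3, -3), (-3, 3, 1)
river cycle of g (length 2): (1, 3, -3), (-3, 3, 1)
cycles coincide ⇒ equivalent

yes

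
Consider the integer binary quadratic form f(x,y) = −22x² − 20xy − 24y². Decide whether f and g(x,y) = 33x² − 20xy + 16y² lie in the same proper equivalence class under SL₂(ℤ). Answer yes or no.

D₁ = -1712, D₂ = -1712
f is negative-definite; reduce −f:
−f: reduced (well bottom): (22,20,24) with a≤c, −a<b≤a
flip sign back: reduced form of f is (-22,-20,-24)
g: flip: (33,-20,16)→(16,20,33)
g: translate: b→-12 (≡20 mod 32), so (16,20,33)→(16,-12,29)
g: reduced (well bottom): (16,-12,29) with a≤c, −a<b≤a
reduced forms (-22, -20, -24) vs (16, -12, 29) ⇒ inequivalent

no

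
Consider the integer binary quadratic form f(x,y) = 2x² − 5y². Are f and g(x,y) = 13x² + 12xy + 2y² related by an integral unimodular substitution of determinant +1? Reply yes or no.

D₁ = 40, D₂ = 40
river cycle of f (length 6): (2, 4, -3), (-3, 2, 3), (3, 4, -2), (-2, 4, 3), (3, 2, -3), (-3, 4, 2)
river cycle of g (length 6): (2, 4, -3), (-3, 2, 3), (3, 4, -2), (-2, 4, 3), (3, 2, -3), (-3, 4, 2)
cycles coincide ⇒ equivalent

yes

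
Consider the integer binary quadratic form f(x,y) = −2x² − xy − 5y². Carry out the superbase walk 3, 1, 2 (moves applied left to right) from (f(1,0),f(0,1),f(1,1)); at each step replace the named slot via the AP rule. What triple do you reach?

start (-2,-5,-8) = (f(1,0),f(0,1),f(1,1))
replace slot 3: 2·((-2)+(-5)) − (-8) = -6 → (-2,-5,-6)
replace slot 1: 2·((-5)+(-6)) − (-2) = -20 → (-20,-5,-6)
replace slot 2: 2·((-20)+(-6)) − (-5) = -47 → (-20,-47,-6)

-20,-47,-6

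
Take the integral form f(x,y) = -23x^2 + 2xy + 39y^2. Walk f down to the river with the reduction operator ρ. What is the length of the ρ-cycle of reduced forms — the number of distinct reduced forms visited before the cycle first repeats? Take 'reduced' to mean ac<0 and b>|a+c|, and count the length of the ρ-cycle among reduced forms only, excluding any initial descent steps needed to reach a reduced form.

D = 3592, ⌊√D⌋ = 59
descent: ρ → (39,-2,-23)
descent: ρ → (-23,48,14)  [lands on river]
river: ρ → (14,36,-41)
river: ρ → (-41,46,9)
river: ρ → (9,44,-46)
river: ρ → (-46,48,7)
river: ρ → (7,50,-39)
river: ρ → (-39,28,18)
river: ρ → (18,44,-23)
ρ-cycle length = 8 (tail of 2 descent steps not counted)

8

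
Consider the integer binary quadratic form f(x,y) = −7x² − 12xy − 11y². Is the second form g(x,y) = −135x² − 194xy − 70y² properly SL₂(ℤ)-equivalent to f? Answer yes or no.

D₁ = -164, D₂ = -164
f is negative-definite; reduce −f:
−f: translate: b→-2 (≡12 mod 14), so (7,12,11)→(7,-2,6)
−f: flip: (7,-2,6)→(6,2,7)
−f: reduced (well bottom): (6,2,7) with a≤c, −a<b≤a
flip sign back: reduced form of f is (-6,-2,-7)
g is negative-definite; reduce −g:
−g: translate: b→-76 (≡194 mod 270), so (135,194,70)→(135,-76,11)
−g: flip: (135,-76,11)→(11,76,135)
−g: translate: b→10 (≡76 mod 22), so (11,76,135)→(11,10,6)
−g: flip: (11,10,6)→(6,-10,11)
−g: translate: b→2 (≡-10 mod 12), so (6,-10,11)→(6,2,7)
−g: reduced (well bottom): (6,2,7) with a≤c, −a<b≤a
flip sign back: reduced form of g is (-6,-2,-7)
reduced forms (-6, -2, -7) vs (-6, -2, -7) ⇒ equivalent

yes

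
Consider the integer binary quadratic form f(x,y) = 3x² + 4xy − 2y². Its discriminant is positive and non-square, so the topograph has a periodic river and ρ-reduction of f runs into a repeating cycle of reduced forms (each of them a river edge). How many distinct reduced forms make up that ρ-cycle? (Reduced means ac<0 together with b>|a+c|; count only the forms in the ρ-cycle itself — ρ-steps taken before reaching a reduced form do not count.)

D = 40, ⌊√D⌋ = 6
river: ρ → (-2,4,3)
river: ρ → (3,2,-3)
river: ρ → (-3,4,2)
river: ρ → (2,4,-3)
river: ρ → (-3,2,3)
river: ρ → (3,4,-2)
ρ-cycle length = 6 (tail of 0 descent steps not counted)

6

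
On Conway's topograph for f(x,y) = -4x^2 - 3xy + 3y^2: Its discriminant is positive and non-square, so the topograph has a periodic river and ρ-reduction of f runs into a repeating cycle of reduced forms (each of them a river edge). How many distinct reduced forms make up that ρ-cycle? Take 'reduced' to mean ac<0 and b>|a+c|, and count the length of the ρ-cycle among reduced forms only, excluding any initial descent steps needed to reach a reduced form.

D = 57, ⌊√D⌋ = 7
descent: ρ → (3,3,-4)  [lands on river]
river: ρ → (-4,5,2)
river: ρ → (2,7,-1)
river: ρ → (-1,7,2)
river: ρ → (2,5,-4)
river: ρ → (-4,3,3)
ρ-cycle length = 6 (tail of 1 descent step not counted)

6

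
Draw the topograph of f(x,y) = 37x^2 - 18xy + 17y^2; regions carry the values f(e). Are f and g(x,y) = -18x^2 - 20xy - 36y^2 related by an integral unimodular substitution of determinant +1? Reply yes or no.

D₁ = -2192, D₂ = -2192
f: flip: (37,-18,17)→(17,18,37)
f: translate: b→-16 (≡18 mod 34), so (17,18,37)→(17,-16,36)
f: reduced (well bottom): (17,-16,36) with a≤c, −a<b≤a
g is negative-definite; reduce −g:
−g: translate: b→-16 (≡20 mod 36), so (18,20,36)→(18,-16,34)
−g: reduced (well bottom): (18,-16,34) with a≤c, −a<b≤a
flip sign back: reduced form of g is (-18,16,-34)
reduced forms (17, -16, 36) vs (-18, 16, -34) ⇒ inequivalent

no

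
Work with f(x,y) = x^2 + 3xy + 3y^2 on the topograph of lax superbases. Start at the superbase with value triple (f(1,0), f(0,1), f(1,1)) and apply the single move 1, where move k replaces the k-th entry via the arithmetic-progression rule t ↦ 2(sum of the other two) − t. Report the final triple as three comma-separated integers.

start (1,3,7) = (f(1,0),f(0,1),f(1,1))
replace slot 1: 2·(3+7) − 1 = 19 → (19,3,7)

19,3,7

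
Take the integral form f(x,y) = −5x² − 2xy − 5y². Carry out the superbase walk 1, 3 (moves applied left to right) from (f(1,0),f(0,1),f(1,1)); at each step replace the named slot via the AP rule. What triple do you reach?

start (-5,-5,-12) = (f(1,0),f(0,1),f(1,1))
replace slot 1: 2·((-5)+(-12)) − (-5) = -29 → (-29,-5,-12)
replace slot 3: 2·((-29)+(-5)) − (-12) = -56 → (-29,-5,-56)

-29,-5,-56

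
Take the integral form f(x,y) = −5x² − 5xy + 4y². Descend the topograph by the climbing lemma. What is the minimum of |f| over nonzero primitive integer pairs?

descent: ρ → (4,5,-5)  [lands on river]
river: ρ → (-5,5,4)
river: ρ → (4,3,-6)
river: ρ → (-6,9,1)
river: ρ → (1,9,-6)
river: ρ → (-6,3,4)
closes: descent 1, river 6
min |a| on river = 1

1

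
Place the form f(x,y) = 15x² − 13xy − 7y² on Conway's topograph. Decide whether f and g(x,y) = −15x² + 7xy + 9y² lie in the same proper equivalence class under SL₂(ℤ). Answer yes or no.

D₁ = 589, D₂ = 589
river cycle of f (length 16): (-7, 13, 15), (15, 17, -5), (-5, 23, 3), (3, 19, -19), (-19, 19, 3), (3, 23, -5), (-5, 17, 15), (15, 13, -7), (-7, 15, 13), (13, 11, -9), … (6 more)
river cycle of g (length 16): (9, 11, -13), (-13, 15, 7), (7, 13, -15), (-15, 17, 5), (5, 23, -3), (-3, 19, 19), (19, 19, -3), (-3, 23, 5), (5, 17, -15), (-15, 13, 7), … (6 more)
cycles differ ⇒ inequivalent

no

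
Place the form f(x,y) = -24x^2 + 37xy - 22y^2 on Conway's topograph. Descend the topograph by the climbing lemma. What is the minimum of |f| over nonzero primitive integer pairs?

translate: b→11 (≡-37 mod 48), so (24,-37,22)→(24,11,9)
flip: (24,11,9)→(9,-11,24)
translate: b→7 (≡-11 mod 18), so (9,-11,24)→(9,7,22)
reduced (well bottom): (9,7,22) with a≤c, −a<b≤a
well minimum |f| = |-9| = 9 (negative-definite)

9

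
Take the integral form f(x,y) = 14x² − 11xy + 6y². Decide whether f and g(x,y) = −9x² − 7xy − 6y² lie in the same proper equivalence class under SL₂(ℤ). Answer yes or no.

D₁ = -215, D₂ = -167
discriminants differ ⇒ not SL₂(ℤ)-equivalent

no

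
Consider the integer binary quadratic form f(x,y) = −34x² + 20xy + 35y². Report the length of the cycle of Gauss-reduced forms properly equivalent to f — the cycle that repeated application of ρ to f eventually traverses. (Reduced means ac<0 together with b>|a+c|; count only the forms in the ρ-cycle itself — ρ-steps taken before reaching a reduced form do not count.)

D = 5160, ⌊√D⌋ = 71
river: ρ → (35,50,-19)
river: ρ → (-19,64,14)
river: ρ → (14,48,-51)
river: ρ → (-51,54,11)
river: ρ → (11,56,-46)
river: ρ → (-46,36,21)
river: ρ → (21,48,-34)
river: ρ → (-34,20,35)
ρ-cycle length = 8 (tail of 0 descent steps not counted)

8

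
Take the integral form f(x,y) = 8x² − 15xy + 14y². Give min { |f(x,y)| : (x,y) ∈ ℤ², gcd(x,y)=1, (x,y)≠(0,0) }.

translate: b→1 (≡-15 mod 16), so (8,-15,14)→(8,1,7)
flip: (8,1,7)→(7,-1,8)
reduced (well bottom): (7,-1,8) with a≤c, −a<b≤a
well minimum = a = 7

7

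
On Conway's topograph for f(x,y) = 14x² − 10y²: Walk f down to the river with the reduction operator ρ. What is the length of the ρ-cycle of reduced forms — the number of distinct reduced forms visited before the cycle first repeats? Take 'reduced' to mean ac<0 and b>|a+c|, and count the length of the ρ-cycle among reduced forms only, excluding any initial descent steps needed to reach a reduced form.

D = 560, ⌊√D⌋ = 23
descent: ρ → (-10,20,4)  [lands on river]
river: ρ → (4,20,-10)
ρ-cycle length = 2 (tail of 1 descent step not counted)

2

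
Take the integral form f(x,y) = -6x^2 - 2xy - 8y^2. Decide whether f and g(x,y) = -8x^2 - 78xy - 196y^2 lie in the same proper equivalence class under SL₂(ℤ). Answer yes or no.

D₁ = -188, D₂ = -188
f is negative-definite; reduce −f:
−f: reduced (well bottom): (6,2,8) with a≤c, −a<b≤a
flip sign back: reduced form of f is (-6,-2,-8)
g is negative-definite; reduce −g:
−g: translate: b→-2 (≡78 mod 16), so (8,78,196)→(8,-2,6)
−g: flip: (8,-2,6)→(6,2,8)
−g: reduced (well bottom): (6,2,8) with a≤c, −a<b≤a
flip sign back: reduced form of g is (-6,-2,-8)
reduced forms (-6, -2, -8) vs (-6, -2, -8) ⇒ equivalent

yes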